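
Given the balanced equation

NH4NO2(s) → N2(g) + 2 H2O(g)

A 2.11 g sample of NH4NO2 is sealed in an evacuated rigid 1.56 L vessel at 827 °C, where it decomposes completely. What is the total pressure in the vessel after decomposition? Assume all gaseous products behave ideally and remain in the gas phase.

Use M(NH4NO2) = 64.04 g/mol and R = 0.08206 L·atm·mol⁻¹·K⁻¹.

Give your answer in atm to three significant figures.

5.72 atm

n(NH4NO2) = 2.11 / 64.04 = 0.03295 mol
n(gas produced) = (3/1) × 0.03295 = 0.09885 mol
P = nRT/V = 0.09885 × 0.08206 × 1100.15 / 1.56 = 5.721 atm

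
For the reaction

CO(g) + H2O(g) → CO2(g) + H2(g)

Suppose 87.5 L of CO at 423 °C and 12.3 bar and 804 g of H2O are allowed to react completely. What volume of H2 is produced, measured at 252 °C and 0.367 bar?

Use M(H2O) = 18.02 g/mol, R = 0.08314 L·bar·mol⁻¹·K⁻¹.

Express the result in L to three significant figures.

n(CO) = PV/RT = (12.3 × 87.5) / (0.08314 × 696.15) = 18.60 mol
n(H2O) = 804 / 18.02 = 44.62 mol
For 18.60 mol CO, stoichiometry requires (1/1) × 18.60 = 18.60 mol H2O; 44.62 mol is available, so CO is limiting.
n(H2) = (1/1) × 18.60 = 18.60 mol
V(H2) = nRT/P = 18.60 × 0.08314 × 525.15 / 0.367 = 2213 L

2210 L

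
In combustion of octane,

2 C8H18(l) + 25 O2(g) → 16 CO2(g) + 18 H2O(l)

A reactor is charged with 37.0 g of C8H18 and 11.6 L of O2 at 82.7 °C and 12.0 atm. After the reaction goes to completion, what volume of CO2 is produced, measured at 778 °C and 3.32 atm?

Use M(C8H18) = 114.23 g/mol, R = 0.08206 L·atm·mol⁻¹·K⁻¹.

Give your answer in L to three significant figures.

67.3 L

n(C8H18) = 37.0 / 114.23 = 0.3239 mol
n(O2) = PV/RT = (12.0 × 11.6) / (0.08206 × 355.85) = 4.767 mol
For 0.3239 mol C8H18, stoichiometry requires (25/2) × 0.3239 = 4.049 mol O2; 4.767 mol is available, so C8H18 is limiting.
n(CO2) = (16/2) × 0.3239 = 2.591 mol
V(CO2) = nRT/P = 2.591 × 0.08206 × 1051.15 / 3.32 = 67.32 L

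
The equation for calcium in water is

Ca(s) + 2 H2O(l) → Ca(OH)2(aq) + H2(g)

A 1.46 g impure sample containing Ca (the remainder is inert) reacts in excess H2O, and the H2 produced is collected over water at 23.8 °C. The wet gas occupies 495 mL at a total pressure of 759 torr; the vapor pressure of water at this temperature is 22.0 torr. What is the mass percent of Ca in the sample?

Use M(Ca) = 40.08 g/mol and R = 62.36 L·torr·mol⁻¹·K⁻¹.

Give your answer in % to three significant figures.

54.1 %

P(H2) = 759 − 22.0 = 737.0 torr
n(H2) = PV/RT = (737.0 × 0.4950) / (62.36 × 296.95) = 0.01970 mol
n(Ca) = (1/1) × 0.01970 = 0.01970 mol
m(Ca) = 0.01970 × 40.08 = 0.7896 g
%Ca = 0.7896 / 1.46 × 100 = 54.08%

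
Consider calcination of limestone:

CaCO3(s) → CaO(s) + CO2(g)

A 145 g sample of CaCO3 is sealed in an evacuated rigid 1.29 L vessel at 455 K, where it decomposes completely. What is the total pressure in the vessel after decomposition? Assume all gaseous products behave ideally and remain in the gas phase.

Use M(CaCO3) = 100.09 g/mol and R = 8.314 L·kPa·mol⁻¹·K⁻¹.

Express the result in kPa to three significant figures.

4250 kPa

n(CaCO3) = 145 / 100.09 = 1.449 mol
n(gas produced) = (1/1) × 1.449 = 1.449 mol
P = nRT/V = 1.449 × 8.314 × 455 / 1.29 = 4249 kPa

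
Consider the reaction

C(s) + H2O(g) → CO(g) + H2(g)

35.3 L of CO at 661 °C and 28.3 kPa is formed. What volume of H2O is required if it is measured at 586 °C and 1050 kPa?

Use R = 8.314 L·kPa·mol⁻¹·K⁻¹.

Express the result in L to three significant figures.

0.875 L

n(CO) = PV/RT = (28.3 × 35.3) / (8.314 × 934.15) = 0.1286 mol
n(H2O) = (1/1) × 0.1286 = 0.1286 mol
V = nRT/P = 0.1286 × 8.314 × 859.15 / 1050 = 0.8748 L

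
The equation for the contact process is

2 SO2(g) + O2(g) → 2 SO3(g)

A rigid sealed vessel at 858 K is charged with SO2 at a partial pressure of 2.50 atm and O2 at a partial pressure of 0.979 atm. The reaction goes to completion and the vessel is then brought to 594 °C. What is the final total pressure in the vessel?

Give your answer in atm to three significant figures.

Because the vessel is rigid and T is held at 858 K, work the stoichiometry in partial pressures (P_i = n_iRT/V).
P(O2) required for 2.50 atm of SO2 = (1/2) × 2.50 = 1.250 atm; available 0.979 atm, so O2 is limiting.
P(SO2) remaining = 2.50 − (2/1) × 0.979 = 0.5420 atm
P(gaseous products) = (2)/1 × 0.979 = 1.958 atm
P_total at 858 K = 0.5420 + 1.958 = 2.500 atm
Scaling to 594 °C: P = 2.500 × 867.15/858 = 2.527 atm

2.53 atm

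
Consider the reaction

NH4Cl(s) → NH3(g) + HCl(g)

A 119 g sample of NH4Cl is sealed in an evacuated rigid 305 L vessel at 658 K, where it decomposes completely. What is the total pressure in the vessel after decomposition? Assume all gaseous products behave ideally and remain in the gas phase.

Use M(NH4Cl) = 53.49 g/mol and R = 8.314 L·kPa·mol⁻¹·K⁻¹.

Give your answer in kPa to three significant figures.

n(NH4Cl) = 119 / 53.49 = 2.225 mol
n(gas produced) = (2/1) × 2.225 = 4.450 mol
P = nRT/V = 4.450 × 8.314 × 658 / 305 = 79.82 kPa

79.8 kPa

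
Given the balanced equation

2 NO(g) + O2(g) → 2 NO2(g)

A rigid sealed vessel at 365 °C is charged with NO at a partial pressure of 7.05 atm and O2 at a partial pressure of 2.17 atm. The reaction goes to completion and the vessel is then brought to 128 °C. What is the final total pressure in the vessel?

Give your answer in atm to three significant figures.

At constant V, partial pressures at 365 °C are proportional to moles, so apply stoichiometry directly to pressures.
P(O2) required for 7.05 atm of NO = (1/2) × 7.05 = 3.525 atm; available 2.17 atm, so O2 is limiting.
P(NO) remaining = 7.05 − (2/1) × 2.17 = 2.710 atm
P(gaseous products) = (2)/1 × 2.17 = 4.340 atm
P_total at 365 °C = 2.710 + 4.340 = 7.050 atm
Scaling to 128 °C: P = 7.050 × 401.15/638.15 = 4.432 atm

4.43 atm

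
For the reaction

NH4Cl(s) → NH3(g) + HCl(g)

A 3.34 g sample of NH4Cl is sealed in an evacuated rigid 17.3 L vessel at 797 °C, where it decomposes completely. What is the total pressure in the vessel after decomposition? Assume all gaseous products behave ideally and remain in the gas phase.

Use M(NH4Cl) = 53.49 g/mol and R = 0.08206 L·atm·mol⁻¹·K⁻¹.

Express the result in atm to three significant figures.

n(NH4Cl) = 3.34 / 53.49 = 0.06244 mol
n(gas produced) = (2/1) × 0.06244 = 0.1249 mol
P = nRT/V = 0.1249 × 0.08206 × 1070.15 / 17.3 = 0.6340 atm

0.634 atm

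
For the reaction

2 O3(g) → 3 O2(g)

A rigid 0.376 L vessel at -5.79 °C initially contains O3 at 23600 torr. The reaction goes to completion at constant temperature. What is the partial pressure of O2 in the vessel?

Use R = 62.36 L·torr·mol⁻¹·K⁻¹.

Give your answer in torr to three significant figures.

n(O3)₀ = PV/RT = (23600 × 0.376) / (62.36 × 267.36) = 0.5322 mol
n(O2) = (3/2) × 0.5322 = 0.7983 mol
P(O2) = nRT/V = 0.7983 × 62.36 × 267.36 / 0.376 = 35400 torr

35400 torr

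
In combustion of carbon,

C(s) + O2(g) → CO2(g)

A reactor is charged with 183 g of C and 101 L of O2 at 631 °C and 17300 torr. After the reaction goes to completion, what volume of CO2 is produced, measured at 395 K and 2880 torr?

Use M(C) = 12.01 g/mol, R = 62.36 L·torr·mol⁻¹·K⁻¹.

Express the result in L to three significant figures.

130 L

n(C) = 183 / 12.01 = 15.24 mol
n(O2) = PV/RT = (17300 × 101) / (62.36 × 904.15) = 30.99 mol
For 15.24 mol C, stoichiometry requires (1/1) × 15.24 = 15.24 mol O2; 30.99 mol is available, so C is limiting.
n(CO2) = (1/1) × 15.24 = 15.24 mol
V(CO2) = nRT/P = 15.24 × 62.36 × 395 / 2880 = 130.3 L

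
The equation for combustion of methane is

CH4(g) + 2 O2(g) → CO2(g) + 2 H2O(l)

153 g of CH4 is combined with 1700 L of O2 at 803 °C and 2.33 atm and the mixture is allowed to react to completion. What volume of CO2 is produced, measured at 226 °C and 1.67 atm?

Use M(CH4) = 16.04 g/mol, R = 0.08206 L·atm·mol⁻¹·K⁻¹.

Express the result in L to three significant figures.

234 L

n(CH4) = 153 / 16.04 = 9.539 mol
n(O2) = PV/RT = (2.33 × 1700) / (0.08206 × 1076.15) = 44.85 mol
For 9.539 mol CH4, stoichiometry requires (2/1) × 9.539 = 19.08 mol O2; 44.85 mol is available, so CH4 is limiting.
n(CO2) = (1/1) × 9.539 = 9.539 mol
V(CO2) = nRT/P = 9.539 × 0.08206 × 499.15 / 1.67 = 234.0 L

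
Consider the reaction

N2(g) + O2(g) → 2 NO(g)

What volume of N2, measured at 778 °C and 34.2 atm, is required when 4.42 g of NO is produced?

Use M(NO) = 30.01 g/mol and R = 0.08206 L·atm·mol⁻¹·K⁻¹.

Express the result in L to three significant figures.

n(NO) = 4.420 / 30.01 = 0.1473 mol
n(N2) = (1/2) × 0.1473 = 0.07365 mol
V = nRT/P = 0.07365 × 0.08206 × 1051.15 / 34.2 = 0.1858 L

0.186 L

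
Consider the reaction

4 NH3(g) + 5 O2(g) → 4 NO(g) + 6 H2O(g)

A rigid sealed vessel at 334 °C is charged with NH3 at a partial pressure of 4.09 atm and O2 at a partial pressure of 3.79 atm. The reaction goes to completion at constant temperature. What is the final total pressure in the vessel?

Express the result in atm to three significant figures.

8.64 atm

At constant V, partial pressures at 334 °C are proportional to moles, so apply stoichiometry directly to pressures.
P(O2) required for 4.09 atm of NH3 = (5/4) × 4.09 = 5.112 atm; available 3.79 atm, so O2 is limiting.
P(NH3) remaining = 4.09 − (4/5) × 3.79 = 1.058 atm
P(gaseous products) = (4+6)/5 × 3.79 = 7.580 atm
P_total at 334 °C = 1.058 + 7.580 = 8.638 atm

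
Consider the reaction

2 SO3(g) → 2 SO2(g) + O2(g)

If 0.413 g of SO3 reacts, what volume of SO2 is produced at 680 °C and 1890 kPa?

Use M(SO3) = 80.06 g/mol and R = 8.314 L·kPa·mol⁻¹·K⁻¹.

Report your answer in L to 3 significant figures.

0.0216 L

n(SO3) = 0.4130 / 80.06 = 0.005159 mol
n(SO2) = (2/2) × 0.005159 = 0.005159 mol
V = nRT/P = 0.005159 × 8.314 × 953.15 / 1890 = 0.02163 L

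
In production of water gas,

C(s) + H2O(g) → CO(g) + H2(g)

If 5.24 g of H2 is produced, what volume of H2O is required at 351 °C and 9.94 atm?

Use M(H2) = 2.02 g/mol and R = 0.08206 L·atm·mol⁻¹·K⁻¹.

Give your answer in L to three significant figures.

13.4 L

n(H2) = 5.240 / 2.02 = 2.594 mol
n(H2O) = (1/1) × 2.594 = 2.594 mol
V = nRT/P = 2.594 × 0.08206 × 624.15 / 9.94 = 13.37 L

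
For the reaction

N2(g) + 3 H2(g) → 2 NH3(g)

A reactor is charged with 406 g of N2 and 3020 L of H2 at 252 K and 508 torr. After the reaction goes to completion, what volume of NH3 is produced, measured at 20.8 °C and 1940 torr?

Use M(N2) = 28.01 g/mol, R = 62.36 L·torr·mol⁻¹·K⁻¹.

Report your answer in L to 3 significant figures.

n(N2) = 406 / 28.01 = 14.49 mol
n(H2) = PV/RT = (508 × 3020) / (62.36 × 252) = 97.63 mol
For 14.49 mol N2, stoichiometry requires (3/1) × 14.49 = 43.47 mol H2; 97.63 mol is available, so N2 is limiting.
n(NH3) = (2/1) × 14.49 = 28.98 mol
V(NH3) = nRT/P = 28.98 × 62.36 × 293.95 / 1940 = 273.8 L

274 L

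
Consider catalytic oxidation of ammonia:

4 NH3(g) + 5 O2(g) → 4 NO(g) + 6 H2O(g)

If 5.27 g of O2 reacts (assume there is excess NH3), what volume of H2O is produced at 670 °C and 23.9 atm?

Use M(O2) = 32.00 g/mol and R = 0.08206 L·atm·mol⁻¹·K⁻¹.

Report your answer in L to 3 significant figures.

n(O2) = 5.270 / 32.00 = 0.1647 mol
n(H2O) = (6/5) × 0.1647 = 0.1976 mol
V = nRT/P = 0.1976 × 0.08206 × 943.15 / 23.9 = 0.6399 L

0.640 L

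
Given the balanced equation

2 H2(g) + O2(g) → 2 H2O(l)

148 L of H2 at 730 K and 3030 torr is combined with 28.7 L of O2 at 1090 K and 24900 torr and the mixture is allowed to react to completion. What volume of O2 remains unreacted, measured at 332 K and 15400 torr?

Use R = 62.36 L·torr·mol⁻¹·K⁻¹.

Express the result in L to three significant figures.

n(H2) = PV/RT = (3030 × 148) / (62.36 × 730) = 9.851 mol
n(O2) = PV/RT = (24900 × 28.7) / (62.36 × 1090) = 10.51 mol
For 9.851 mol H2, stoichiometry requires (1/2) × 9.851 = 4.926 mol O2; 10.51 mol is available, so H2 is limiting.
n(O2) consumed = (1/2) × 9.851 = 4.926 mol; remaining = 10.51 − 4.926 = 5.584 mol
V(O2) = nRT/P = 5.584 × 62.36 × 332 / 15400 = 7.507 L

7.51 L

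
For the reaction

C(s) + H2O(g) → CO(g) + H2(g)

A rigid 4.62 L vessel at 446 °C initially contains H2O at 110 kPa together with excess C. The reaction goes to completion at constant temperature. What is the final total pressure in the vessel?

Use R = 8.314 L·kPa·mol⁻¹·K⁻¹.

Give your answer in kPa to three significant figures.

220 kPa

Since T and V are fixed, P_final/P_initial = n_final/n_initial = 2/1.
P_final = (2/1) × 110 = 220.0 kPa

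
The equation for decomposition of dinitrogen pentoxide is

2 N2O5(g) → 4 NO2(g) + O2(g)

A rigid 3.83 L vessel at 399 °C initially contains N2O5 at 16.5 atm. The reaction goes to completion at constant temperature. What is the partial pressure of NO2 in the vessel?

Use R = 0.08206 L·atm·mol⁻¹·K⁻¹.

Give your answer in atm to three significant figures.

33.0 atm

n(N2O5)₀ = PV/RT = (16.5 × 3.83) / (0.08206 × 672.15) = 1.146 mol
n(NO2) = (4/2) × 1.146 = 2.292 mol
P(NO2) = nRT/V = 2.292 × 0.08206 × 672.15 / 3.83 = 33.01 atm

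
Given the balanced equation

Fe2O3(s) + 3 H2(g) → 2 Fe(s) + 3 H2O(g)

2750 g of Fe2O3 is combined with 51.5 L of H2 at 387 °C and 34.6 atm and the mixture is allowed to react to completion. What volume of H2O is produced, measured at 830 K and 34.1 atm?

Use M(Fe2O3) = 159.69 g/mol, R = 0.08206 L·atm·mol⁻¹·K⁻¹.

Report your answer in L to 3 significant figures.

65.7 L

n(Fe2O3) = 2750 / 159.69 = 17.22 mol
n(H2) = PV/RT = (34.6 × 51.5) / (0.08206 × 660.15) = 32.89 mol
For 17.22 mol Fe2O3, stoichiometry requires (3/1) × 17.22 = 51.66 mol H2; 32.89 mol is available, so H2 is limiting.
n(H2O) = (3/3) × 32.89 = 32.89 mol
V(H2O) = nRT/P = 32.89 × 0.08206 × 830 / 34.1 = 65.69 L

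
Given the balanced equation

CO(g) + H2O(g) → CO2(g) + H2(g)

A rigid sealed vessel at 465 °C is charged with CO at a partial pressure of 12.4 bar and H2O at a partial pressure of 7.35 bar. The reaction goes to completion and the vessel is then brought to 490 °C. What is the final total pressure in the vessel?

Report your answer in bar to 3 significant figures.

With V and T fixed, P_i ∝ n_i, so the mole ratios apply directly to partial pressures at 465 °C.
P(H2O) required for 12.4 bar of CO = (1/1) × 12.4 = 12.40 bar; available 7.35 bar, so H2O is limiting.
P(CO) remaining = 12.4 − (1/1) × 7.35 = 5.050 bar
P(gaseous products) = (1+1)/1 × 7.35 = 14.70 bar
P_total at 465 °C = 5.050 + 14.70 = 19.75 bar
Scaling to 490 °C: P = 19.75 × 763.15/738.15 = 20.42 bar

20.4 bar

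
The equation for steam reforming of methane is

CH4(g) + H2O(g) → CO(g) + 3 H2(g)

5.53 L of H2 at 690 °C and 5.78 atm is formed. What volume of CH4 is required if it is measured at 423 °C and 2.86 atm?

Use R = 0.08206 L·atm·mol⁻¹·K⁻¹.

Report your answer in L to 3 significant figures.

2.69 L

n(H2) = PV/RT = (5.78 × 5.53) / (0.08206 × 963.15) = 0.4044 mol
n(CH4) = (1/3) × 0.4044 = 0.1348 mol
V = nRT/P = 0.1348 × 0.08206 × 696.15 / 2.86 = 2.693 L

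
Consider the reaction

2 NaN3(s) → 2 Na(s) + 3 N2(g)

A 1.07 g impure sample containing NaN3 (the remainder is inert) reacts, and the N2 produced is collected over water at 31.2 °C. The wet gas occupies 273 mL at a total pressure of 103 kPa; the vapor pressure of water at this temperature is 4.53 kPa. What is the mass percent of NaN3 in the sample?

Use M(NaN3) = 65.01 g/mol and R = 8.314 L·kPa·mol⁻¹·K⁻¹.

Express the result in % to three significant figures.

43.0 %

P(N2) = 103 − 4.53 = 98.47 kPa
n(N2) = PV/RT = (98.47 × 0.2730) / (8.314 × 304.35) = 0.01062 mol
n(NaN3) = (2/3) × 0.01062 = 0.007080 mol
m(NaN3) = 0.007080 × 65.01 = 0.4603 g
%NaN3 = 0.4603 / 1.07 × 100 = 43.02%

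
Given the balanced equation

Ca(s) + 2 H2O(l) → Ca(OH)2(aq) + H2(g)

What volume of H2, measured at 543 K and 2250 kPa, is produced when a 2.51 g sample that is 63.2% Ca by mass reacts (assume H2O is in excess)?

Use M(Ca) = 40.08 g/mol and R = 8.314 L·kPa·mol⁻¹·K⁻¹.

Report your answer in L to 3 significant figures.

0.0794 L

mass of Ca = 2.51 × 63.2/100 = 1.586 g
n(Ca) = 1.586 / 40.08 = 0.03957 mol
n(H2) = (1/1) × 0.03957 = 0.03957 mol
V = nRT/P = 0.03957 × 8.314 × 543 / 2250 = 0.07940 L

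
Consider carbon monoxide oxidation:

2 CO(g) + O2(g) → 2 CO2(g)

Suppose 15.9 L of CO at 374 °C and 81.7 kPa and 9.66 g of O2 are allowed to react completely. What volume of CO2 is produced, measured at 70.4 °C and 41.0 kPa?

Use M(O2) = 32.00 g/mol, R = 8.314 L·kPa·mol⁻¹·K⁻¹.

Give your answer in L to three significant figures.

n(CO) = PV/RT = (81.7 × 15.9) / (8.314 × 647.15) = 0.2414 mol
n(O2) = 9.66 / 32.00 = 0.3019 mol
For 0.2414 mol CO, stoichiometry requires (1/2) × 0.2414 = 0.1207 mol O2; 0.3019 mol is available, so CO is limiting.
n(CO2) = (2/2) × 0.2414 = 0.2414 mol
V(CO2) = nRT/P = 0.2414 × 8.314 × 343.55 / 41.0 = 16.82 L

16.8 L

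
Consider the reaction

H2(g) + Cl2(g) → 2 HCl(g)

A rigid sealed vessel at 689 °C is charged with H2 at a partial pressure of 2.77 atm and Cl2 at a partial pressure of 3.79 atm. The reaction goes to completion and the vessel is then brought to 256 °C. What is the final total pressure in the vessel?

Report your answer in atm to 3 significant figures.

With V and T fixed, P_i ∝ n_i, so the mole ratios apply directly to partial pressures at 689 °C.
P(Cl2) required for 2.77 atm of H2 = (1/1) × 2.77 = 2.770 atm; available 3.79 atm, so H2 is limiting.
P(Cl2) remaining = 3.79 − (1/1) × 2.77 = 1.020 atm
P(gaseous products) = (2)/1 × 2.77 = 5.540 atm
P_total at 689 °C = 1.020 + 5.540 = 6.560 atm
Scaling to 256 °C: P = 6.560 × 529.15/962.15 = 3.608 atm

3.61 atm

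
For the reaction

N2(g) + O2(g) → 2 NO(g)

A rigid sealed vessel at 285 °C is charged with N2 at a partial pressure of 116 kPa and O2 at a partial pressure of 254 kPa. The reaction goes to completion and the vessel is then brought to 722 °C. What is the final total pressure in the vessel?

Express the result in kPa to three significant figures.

At constant V, partial pressures at 285 °C are proportional to moles, so apply stoichiometry directly to pressures.
P(O2) required for 116 kPa of N2 = (1/1) × 116 = 116.0 kPa; available 254 kPa, so N2 is limiting.
P(O2) remaining = 254 − (1/1) × 116 = 138.0 kPa
P(gaseous products) = (2)/1 × 116 = 232.0 kPa
P_total at 285 °C = 138.0 + 232.0 = 370.0 kPa
Scaling to 722 °C: P = 370.0 × 995.15/558.15 = 659.7 kPa

660 kPa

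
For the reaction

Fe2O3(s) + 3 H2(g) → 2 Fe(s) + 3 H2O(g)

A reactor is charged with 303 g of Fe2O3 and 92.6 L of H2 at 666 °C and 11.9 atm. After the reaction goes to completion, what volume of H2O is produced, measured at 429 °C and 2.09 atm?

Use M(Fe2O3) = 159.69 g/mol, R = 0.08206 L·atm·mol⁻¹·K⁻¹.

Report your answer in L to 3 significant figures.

n(Fe2O3) = 303 / 159.69 = 1.897 mol
n(H2) = PV/RT = (11.9 × 92.6) / (0.08206 × 939.15) = 14.30 mol
For 1.897 mol Fe2O3, stoichiometry requires (3/1) × 1.897 = 5.691 mol H2; 14.30 mol is available, so Fe2O3 is limiting.
n(H2O) = (3/1) × 1.897 = 5.691 mol
V(H2O) = nRT/P = 5.691 × 0.08206 × 702.15 / 2.09 = 156.9 L

157 L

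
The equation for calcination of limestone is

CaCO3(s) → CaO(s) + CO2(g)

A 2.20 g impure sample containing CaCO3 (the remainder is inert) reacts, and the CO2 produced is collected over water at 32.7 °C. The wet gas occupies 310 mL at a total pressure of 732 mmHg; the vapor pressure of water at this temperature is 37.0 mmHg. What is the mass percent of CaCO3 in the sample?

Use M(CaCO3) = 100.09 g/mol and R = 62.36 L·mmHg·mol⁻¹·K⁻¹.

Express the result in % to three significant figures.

51.4 %

P(CO2) = 732 − 37.0 = 695.0 mmHg
n(CO2) = PV/RT = (695.0 × 0.3100) / (62.36 × 305.85) = 0.01130 mol
n(CaCO3) = (1/1) × 0.01130 = 0.01130 mol
m(CaCO3) = 0.01130 × 100.09 = 1.131 g
%CaCO3 = 1.131 / 2.20 × 100 = 51.41%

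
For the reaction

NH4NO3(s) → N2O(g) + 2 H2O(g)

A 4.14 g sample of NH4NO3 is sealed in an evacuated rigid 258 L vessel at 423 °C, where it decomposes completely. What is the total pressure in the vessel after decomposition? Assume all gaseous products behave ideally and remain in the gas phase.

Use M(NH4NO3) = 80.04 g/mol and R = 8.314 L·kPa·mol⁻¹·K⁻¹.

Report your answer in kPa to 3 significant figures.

n(NH4NO3) = 4.14 / 80.04 = 0.05172 mol
n(gas produced) = (3/1) × 0.05172 = 0.1552 mol
P = nRT/V = 0.1552 × 8.314 × 696.15 / 258 = 3.482 kPa

3.48 kPa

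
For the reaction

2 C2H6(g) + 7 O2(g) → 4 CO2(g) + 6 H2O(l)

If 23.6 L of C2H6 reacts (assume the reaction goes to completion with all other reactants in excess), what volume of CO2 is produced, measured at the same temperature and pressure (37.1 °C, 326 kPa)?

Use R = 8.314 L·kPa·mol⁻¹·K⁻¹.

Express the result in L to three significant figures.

47.2 L

At constant T and P, gas volumes are in the mole ratio: V(CO2) = (4/2) × 23.6 = 47.20 L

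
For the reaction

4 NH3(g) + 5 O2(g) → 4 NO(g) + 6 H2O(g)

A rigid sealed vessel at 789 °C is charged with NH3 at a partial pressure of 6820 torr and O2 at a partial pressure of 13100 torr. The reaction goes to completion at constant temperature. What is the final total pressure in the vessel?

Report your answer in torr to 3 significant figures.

21600 torr

With V and T fixed, P_i ∝ n_i, so the mole ratios apply directly to partial pressures at 789 °C.
P(O2) required for 6820 torr of NH3 = (5/4) × 6820 = 8525 torr; available 13100 torr, so NH3 is limiting.
P(O2) remaining = 13100 − (5/4) × 6820 = 4575 torr
P(gaseous products) = (4+6)/4 × 6820 = 17050 torr
P_total at 789 °C = 4575 + 17050 = 21620 torr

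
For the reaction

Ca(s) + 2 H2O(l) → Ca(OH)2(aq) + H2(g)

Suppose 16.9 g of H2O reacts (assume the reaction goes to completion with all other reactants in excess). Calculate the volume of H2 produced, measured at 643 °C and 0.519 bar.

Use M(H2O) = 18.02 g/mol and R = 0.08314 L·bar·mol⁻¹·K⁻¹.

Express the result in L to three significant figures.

68.8 L

n(H2O) = 16.90 / 18.02 = 0.9378 mol
n(H2) = (1/2) × 0.9378 = 0.4689 mol
V = nRT/P = 0.4689 × 0.08314 × 916.15 / 0.519 = 68.82 L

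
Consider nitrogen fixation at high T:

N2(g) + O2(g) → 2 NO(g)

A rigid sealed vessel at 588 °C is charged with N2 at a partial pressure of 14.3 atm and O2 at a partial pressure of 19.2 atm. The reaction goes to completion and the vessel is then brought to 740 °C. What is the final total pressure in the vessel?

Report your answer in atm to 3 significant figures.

39.4 atm

Because the vessel is rigid and T is held at 588 °C, work the stoichiometry in partial pressures (P_i = n_iRT/V).
P(O2) required for 14.3 atm of N2 = (1/1) × 14.3 = 14.30 atm; available 19.2 atm, so N2 is limiting.
P(O2) remaining = 19.2 − (1/1) × 14.3 = 4.900 atm
P(gaseous products) = (2)/1 × 14.3 = 28.60 atm
P_total at 588 °C = 4.900 + 28.60 = 33.50 atm
Scaling to 740 °C: P = 33.50 × 1013.15/861.15 = 39.41 atm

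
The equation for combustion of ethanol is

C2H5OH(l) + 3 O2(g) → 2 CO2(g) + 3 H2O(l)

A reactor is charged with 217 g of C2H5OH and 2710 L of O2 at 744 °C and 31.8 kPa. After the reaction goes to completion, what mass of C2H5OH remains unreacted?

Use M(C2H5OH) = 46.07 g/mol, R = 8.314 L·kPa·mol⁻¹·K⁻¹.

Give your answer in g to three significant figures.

60.5 g

n(C2H5OH) = 217 / 46.07 = 4.710 mol
n(O2) = PV/RT = (31.8 × 2710) / (8.314 × 1017.15) = 10.19 mol
For 4.710 mol C2H5OH, stoichiometry requires (3/1) × 4.710 = 14.13 mol O2; 10.19 mol is available, so O2 is limiting.
n(C2H5OH) consumed = (1/3) × 10.19 = 3.397 mol; remaining = 4.710 − 3.397 = 1.313 mol
m(C2H5OH) = 1.313 × 46.07 = 60.49 g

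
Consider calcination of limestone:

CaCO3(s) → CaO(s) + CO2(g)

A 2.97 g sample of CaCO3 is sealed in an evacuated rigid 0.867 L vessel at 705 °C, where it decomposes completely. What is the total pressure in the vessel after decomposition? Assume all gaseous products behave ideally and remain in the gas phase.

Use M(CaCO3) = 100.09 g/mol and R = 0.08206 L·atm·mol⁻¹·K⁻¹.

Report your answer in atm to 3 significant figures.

n(CaCO3) = 2.97 / 100.09 = 0.02967 mol
n(gas produced) = (1/1) × 0.02967 = 0.02967 mol
P = nRT/V = 0.02967 × 0.08206 × 978.15 / 0.867 = 2.747 atm

2.75 atm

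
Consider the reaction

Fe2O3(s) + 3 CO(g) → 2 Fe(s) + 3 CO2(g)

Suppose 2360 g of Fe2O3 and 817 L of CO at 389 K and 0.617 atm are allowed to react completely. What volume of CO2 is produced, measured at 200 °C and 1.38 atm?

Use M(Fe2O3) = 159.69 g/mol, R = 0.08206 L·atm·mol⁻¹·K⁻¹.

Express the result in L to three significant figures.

n(Fe2O3) = 2360 / 159.69 = 14.78 mol
n(CO) = PV/RT = (0.617 × 817) / (0.08206 × 389) = 15.79 mol
For 14.78 mol Fe2O3, stoichiometry requires (3/1) × 14.78 = 44.34 mol CO; 15.79 mol is available, so CO is limiting.
n(CO2) = (3/3) × 15.79 = 15.79 mol
V(CO2) = nRT/P = 15.79 × 0.08206 × 473.15 / 1.38 = 444.3 L

444 L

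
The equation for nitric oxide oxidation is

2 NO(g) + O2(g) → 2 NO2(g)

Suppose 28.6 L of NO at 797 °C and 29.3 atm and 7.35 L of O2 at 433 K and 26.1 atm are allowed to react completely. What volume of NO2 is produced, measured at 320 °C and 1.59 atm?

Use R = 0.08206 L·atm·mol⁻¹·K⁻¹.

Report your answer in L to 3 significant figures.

292 L

n(NO) = PV/RT = (29.3 × 28.6) / (0.08206 × 1070.15) = 9.542 mol
n(O2) = PV/RT = (26.1 × 7.35) / (0.08206 × 433) = 5.399 mol
For 9.542 mol NO, stoichiometry requires (1/2) × 9.542 = 4.771 mol O2; 5.399 mol is available, so NO is limiting.
n(NO2) = (2/2) × 9.542 = 9.542 mol
V(NO2) = nRT/P = 9.542 × 0.08206 × 593.15 / 1.59 = 292.1 L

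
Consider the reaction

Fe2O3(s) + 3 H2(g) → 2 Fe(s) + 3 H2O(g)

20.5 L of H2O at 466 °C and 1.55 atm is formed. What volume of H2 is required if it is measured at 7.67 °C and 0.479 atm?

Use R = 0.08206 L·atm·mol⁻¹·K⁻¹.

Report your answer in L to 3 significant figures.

n(H2O) = PV/RT = (1.55 × 20.5) / (0.08206 × 739.15) = 0.5239 mol
n(H2) = (3/3) × 0.5239 = 0.5239 mol
V = nRT/P = 0.5239 × 0.08206 × 280.82 / 0.479 = 25.20 L

25.2 L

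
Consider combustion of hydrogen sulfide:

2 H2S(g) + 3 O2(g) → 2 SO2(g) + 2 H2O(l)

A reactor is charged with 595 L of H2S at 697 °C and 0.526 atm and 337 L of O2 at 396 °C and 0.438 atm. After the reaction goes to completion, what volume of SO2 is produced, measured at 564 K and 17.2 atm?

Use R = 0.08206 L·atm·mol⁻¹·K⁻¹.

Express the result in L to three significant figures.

n(H2S) = PV/RT = (0.526 × 595) / (0.08206 × 970.15) = 3.931 mol
n(O2) = PV/RT = (0.438 × 337) / (0.08206 × 669.15) = 2.688 mol
For 3.931 mol H2S, stoichiometry requires (3/2) × 3.931 = 5.896 mol O2; 2.688 mol is available, so O2 is limiting.
n(SO2) = (2/3) × 2.688 = 1.792 mol
V(SO2) = nRT/P = 1.792 × 0.08206 × 564 / 17.2 = 4.822 L

4.82 L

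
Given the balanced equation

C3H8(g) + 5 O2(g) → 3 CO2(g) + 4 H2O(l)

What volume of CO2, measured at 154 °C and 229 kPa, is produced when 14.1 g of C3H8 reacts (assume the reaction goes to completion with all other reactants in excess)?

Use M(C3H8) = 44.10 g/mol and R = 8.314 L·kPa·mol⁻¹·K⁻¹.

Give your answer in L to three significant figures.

14.9 L

n(C3H8) = 14.10 / 44.10 = 0.3197 mol
n(CO2) = (3/1) × 0.3197 = 0.9591 mol
V = nRT/P = 0.9591 × 8.314 × 427.15 / 229 = 14.87 L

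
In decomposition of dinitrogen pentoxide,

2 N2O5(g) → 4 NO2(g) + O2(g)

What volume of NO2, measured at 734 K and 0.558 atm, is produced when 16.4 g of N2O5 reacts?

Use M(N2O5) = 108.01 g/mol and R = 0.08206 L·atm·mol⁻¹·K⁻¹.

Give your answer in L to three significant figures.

n(N2O5) = 16.40 / 108.01 = 0.1518 mol
n(NO2) = (4/2) × 0.1518 = 0.3036 mol
V = nRT/P = 0.3036 × 0.08206 × 734 / 0.558 = 32.77 L

32.8 L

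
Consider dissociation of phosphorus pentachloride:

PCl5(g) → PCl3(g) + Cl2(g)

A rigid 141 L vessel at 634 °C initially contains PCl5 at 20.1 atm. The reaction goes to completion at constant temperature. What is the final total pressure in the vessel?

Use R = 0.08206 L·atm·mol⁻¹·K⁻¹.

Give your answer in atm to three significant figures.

At constant T and V, P ∝ n(gas): 1 mol gas → 2 mol gas.
P_final = (2/1) × 20.1 = 40.20 atm

40.2 atm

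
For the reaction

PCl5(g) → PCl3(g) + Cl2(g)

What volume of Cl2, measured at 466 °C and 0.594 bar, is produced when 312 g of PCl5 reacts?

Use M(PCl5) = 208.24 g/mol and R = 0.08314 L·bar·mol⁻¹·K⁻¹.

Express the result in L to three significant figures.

n(PCl5) = 312.0 / 208.24 = 1.498 mol
n(Cl2) = (1/1) × 1.498 = 1.498 mol
V = nRT/P = 1.498 × 0.08314 × 739.15 / 0.594 = 155.0 L

155 L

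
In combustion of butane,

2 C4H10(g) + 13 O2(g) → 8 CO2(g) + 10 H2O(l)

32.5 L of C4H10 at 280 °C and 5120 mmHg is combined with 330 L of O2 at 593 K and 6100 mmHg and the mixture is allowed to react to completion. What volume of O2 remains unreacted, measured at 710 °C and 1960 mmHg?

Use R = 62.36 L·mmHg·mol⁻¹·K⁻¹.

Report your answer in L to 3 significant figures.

n(C4H10) = PV/RT = (5120 × 32.5) / (62.36 × 553.15) = 4.824 mol
n(O2) = PV/RT = (6100 × 330) / (62.36 × 593) = 54.44 mol
For 4.824 mol C4H10, stoichiometry requires (13/2) × 4.824 = 31.36 mol O2; 54.44 mol is available, so C4H10 is limiting.
n(O2) consumed = (13/2) × 4.824 = 31.36 mol; remaining = 54.44 − 31.36 = 23.08 mol
V(O2) = nRT/P = 23.08 × 62.36 × 983.15 / 1960 = 721.9 L

722 L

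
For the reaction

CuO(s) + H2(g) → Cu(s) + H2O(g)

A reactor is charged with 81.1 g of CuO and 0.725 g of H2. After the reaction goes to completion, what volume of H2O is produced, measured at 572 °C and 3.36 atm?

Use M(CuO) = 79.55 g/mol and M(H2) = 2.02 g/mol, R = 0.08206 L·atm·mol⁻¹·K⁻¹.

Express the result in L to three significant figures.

n(CuO) = 81.1 / 79.55 = 1.019 mol
n(H2) = 0.725 / 2.02 = 0.3589 mol
For 1.019 mol CuO, stoichiometry requires (1/1) × 1.019 = 1.019 mol H2; 0.3589 mol is available, so H2 is limiting.
n(H2O) = (1/1) × 0.3589 = 0.3589 mol
V(H2O) = nRT/P = 0.3589 × 0.08206 × 845.15 / 3.36 = 7.408 L

7.41 L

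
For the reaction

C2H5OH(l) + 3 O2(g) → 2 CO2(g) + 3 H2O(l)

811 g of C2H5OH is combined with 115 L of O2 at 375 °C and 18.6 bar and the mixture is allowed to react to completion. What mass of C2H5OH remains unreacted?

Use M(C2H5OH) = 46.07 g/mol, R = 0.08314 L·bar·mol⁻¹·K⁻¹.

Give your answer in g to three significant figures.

n(C2H5OH) = 811 / 46.07 = 17.60 mol
n(O2) = PV/RT = (18.6 × 115) / (0.08314 × 648.15) = 39.69 mol
For 17.60 mol C2H5OH, stoichiometry requires (3/1) × 17.60 = 52.80 mol O2; 39.69 mol is available, so O2 is limiting.
n(C2H5OH) consumed = (1/3) × 39.69 = 13.23 mol; remaining = 17.60 − 13.23 = 4.370 mol
m(C2H5OH) = 4.370 × 46.07 = 201.3 g

201 g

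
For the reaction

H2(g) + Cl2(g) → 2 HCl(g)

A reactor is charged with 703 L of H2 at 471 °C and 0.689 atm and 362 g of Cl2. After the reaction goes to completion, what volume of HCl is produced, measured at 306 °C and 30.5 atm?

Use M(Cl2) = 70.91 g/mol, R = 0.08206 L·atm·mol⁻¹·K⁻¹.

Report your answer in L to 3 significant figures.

n(H2) = PV/RT = (0.689 × 703) / (0.08206 × 744.15) = 7.932 mol
n(Cl2) = 362 / 70.91 = 5.105 mol
For 7.932 mol H2, stoichiometry requires (1/1) × 7.932 = 7.932 mol Cl2; 5.105 mol is available, so Cl2 is limiting.
n(HCl) = (2/1) × 5.105 = 10.21 mol
V(HCl) = nRT/P = 10.21 × 0.08206 × 579.15 / 30.5 = 15.91 L

15.9 L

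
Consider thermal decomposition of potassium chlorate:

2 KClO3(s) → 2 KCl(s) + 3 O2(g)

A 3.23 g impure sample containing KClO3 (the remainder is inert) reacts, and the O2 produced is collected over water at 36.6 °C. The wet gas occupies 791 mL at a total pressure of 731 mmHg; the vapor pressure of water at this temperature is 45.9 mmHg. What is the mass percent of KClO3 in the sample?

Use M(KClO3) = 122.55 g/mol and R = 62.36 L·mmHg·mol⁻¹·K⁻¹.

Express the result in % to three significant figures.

71.0 %

P(O2) = 731 − 45.9 = 685.1 mmHg
n(O2) = PV/RT = (685.1 × 0.7910) / (62.36 × 309.75) = 0.02806 mol
n(KClO3) = (2/3) × 0.02806 = 0.01871 mol
m(KClO3) = 0.01871 × 122.55 = 2.293 g
%KClO3 = 2.293 / 3.23 × 100 = 70.99%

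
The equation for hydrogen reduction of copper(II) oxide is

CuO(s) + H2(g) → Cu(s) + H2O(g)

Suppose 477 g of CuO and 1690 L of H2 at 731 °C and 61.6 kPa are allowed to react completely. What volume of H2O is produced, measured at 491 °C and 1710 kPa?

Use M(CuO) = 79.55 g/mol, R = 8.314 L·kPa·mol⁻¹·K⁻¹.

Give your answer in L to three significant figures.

n(CuO) = 477 / 79.55 = 5.996 mol
n(H2) = PV/RT = (61.6 × 1690) / (8.314 × 1004.15) = 12.47 mol
For 5.996 mol CuO, stoichiometry requires (1/1) × 5.996 = 5.996 mol H2; 12.47 mol is available, so CuO is limiting.
n(H2O) = (1/1) × 5.996 = 5.996 mol
V(H2O) = nRT/P = 5.996 × 8.314 × 764.15 / 1710 = 22.28 L

22.3 L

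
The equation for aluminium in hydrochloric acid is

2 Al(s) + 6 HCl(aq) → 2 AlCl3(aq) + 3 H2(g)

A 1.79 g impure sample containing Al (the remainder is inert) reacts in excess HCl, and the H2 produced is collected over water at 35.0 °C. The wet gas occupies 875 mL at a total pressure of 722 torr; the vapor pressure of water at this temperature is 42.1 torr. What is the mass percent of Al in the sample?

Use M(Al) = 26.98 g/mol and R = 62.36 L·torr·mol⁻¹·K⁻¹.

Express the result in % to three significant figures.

P(H2) = 722 − 42.1 = 679.9 torr
n(H2) = PV/RT = (679.9 × 0.8750) / (62.36 × 308.15) = 0.03096 mol
n(Al) = (2/3) × 0.03096 = 0.02064 mol
m(Al) = 0.02064 × 26.98 = 0.5569 g
%Al = 0.5569 / 1.79 × 100 = 31.11%

31.1 %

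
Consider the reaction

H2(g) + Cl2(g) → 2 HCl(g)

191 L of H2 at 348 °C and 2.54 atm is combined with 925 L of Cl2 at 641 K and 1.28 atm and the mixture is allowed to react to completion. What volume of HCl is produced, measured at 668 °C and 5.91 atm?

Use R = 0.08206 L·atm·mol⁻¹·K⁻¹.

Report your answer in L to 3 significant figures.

249 L

n(H2) = PV/RT = (2.54 × 191) / (0.08206 × 621.15) = 9.518 mol
n(Cl2) = PV/RT = (1.28 × 925) / (0.08206 × 641) = 22.51 mol
For 9.518 mol H2, stoichiometry requires (1/1) × 9.518 = 9.518 mol Cl2; 22.51 mol is available, so H2 is limiting.
n(HCl) = (2/1) × 9.518 = 19.04 mol
V(HCl) = nRT/P = 19.04 × 0.08206 × 941.15 / 5.91 = 248.8 L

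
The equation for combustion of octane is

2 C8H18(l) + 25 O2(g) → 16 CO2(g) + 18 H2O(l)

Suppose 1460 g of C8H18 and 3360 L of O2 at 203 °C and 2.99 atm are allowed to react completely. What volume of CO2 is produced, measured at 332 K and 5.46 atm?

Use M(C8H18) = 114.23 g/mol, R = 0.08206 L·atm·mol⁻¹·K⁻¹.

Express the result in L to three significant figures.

n(C8H18) = 1460 / 114.23 = 12.78 mol
n(O2) = PV/RT = (2.99 × 3360) / (0.08206 × 476.15) = 257.1 mol
For 12.78 mol C8H18, stoichiometry requires (25/2) × 12.78 = 159.8 mol O2; 257.1 mol is available, so C8H18 is limiting.
n(CO2) = (16/2) × 12.78 = 102.2 mol
V(CO2) = nRT/P = 102.2 × 0.08206 × 332 / 5.46 = 510.0 L

510 L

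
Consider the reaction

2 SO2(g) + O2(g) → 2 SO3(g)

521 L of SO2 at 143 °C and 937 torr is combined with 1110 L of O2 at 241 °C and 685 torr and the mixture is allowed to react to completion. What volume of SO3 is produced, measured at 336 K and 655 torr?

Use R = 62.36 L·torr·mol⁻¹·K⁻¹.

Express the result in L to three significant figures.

n(SO2) = PV/RT = (937 × 521) / (62.36 × 416.15) = 18.81 mol
n(O2) = PV/RT = (685 × 1110) / (62.36 × 514.15) = 23.71 mol
For 18.81 mol SO2, stoichiometry requires (1/2) × 18.81 = 9.405 mol O2; 23.71 mol is available, so SO2 is limiting.
n(SO3) = (2/2) × 18.81 = 18.81 mol
V(SO3) = nRT/P = 18.81 × 62.36 × 336 / 655 = 601.7 L

602 L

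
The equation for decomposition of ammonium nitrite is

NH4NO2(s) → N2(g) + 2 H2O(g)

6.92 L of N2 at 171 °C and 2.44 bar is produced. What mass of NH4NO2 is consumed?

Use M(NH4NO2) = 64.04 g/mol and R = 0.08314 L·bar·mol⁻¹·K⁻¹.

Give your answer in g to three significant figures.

n(N2) = PV/RT = (2.44 × 6.92) / (0.08314 × 444.15) = 0.4573 mol
n(NH4NO2) = (1/1) × 0.4573 = 0.4573 mol
m(NH4NO2) = 0.4573 × 64.04 = 29.29 g

29.3 g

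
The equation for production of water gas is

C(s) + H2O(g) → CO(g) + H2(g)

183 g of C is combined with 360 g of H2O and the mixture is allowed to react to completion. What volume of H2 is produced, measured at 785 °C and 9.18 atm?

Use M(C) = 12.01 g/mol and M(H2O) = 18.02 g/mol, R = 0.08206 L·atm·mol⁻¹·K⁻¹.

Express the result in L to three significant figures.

144 L

n(C) = 183 / 12.01 = 15.24 mol
n(H2O) = 360 / 18.02 = 19.98 mol
For 15.24 mol C, stoichiometry requires (1/1) × 15.24 = 15.24 mol H2O; 19.98 mol is available, so C is limiting.
n(H2) = (1/1) × 15.24 = 15.24 mol
V(H2) = nRT/P = 15.24 × 0.08206 × 1058.15 / 9.18 = 144.2 L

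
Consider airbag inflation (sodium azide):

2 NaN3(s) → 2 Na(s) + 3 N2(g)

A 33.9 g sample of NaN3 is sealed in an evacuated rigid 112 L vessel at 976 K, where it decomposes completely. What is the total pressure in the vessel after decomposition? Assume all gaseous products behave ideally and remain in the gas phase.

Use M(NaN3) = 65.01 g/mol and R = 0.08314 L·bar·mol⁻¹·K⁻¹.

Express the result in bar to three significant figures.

0.567 bar

n(NaN3) = 33.9 / 65.01 = 0.5215 mol
n(gas produced) = (3/2) × 0.5215 = 0.7822 mol
P = nRT/V = 0.7822 × 0.08314 × 976 / 112 = 0.5667 bar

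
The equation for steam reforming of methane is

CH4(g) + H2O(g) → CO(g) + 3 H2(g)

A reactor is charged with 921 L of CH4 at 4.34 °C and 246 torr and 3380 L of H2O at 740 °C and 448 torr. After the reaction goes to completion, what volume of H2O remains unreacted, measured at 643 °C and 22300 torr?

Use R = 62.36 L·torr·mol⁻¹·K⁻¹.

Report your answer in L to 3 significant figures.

27.9 L

n(CH4) = PV/RT = (246 × 921) / (62.36 × 277.49) = 13.09 mol
n(H2O) = PV/RT = (448 × 3380) / (62.36 × 1013.15) = 23.97 mol
For 13.09 mol CH4, stoichiometry requires (1/1) × 13.09 = 13.09 mol H2O; 23.97 mol is available, so CH4 is limiting.
n(H2O) consumed = (1/1) × 13.09 = 13.09 mol; remaining = 23.97 − 13.09 = 10.88 mol
V(H2O) = nRT/P = 10.88 × 62.36 × 916.15 / 22300 = 27.87 L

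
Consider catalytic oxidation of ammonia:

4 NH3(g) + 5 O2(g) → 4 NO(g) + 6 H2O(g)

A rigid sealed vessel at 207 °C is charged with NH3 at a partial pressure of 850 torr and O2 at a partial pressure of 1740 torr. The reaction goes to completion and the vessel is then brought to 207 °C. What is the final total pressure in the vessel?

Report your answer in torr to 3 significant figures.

With V and T fixed, P_i ∝ n_i, so the mole ratios apply directly to partial pressures at 207 °C.
P(O2) required for 850 torr of NH3 = (5/4) × 850 = 1062 torr; available 1740 torr, so NH3 is limiting.
P(O2) remaining = 1740 − (5/4) × 850 = 677.5 torr
P(gaseous products) = (4+6)/4 × 850 = 2125 torr
P_total at 207 °C = 677.5 + 2125 = 2802 torr
Scaling to 207 °C: P = 2802 × 480.15/480.15 = 2802 torr

2800 torr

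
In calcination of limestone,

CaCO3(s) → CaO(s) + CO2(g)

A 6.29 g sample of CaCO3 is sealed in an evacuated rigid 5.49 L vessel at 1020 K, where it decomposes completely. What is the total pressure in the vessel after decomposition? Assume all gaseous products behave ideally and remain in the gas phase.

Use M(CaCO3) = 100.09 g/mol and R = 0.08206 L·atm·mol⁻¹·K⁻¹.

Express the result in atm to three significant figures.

n(CaCO3) = 6.29 / 100.09 = 0.06284 mol
n(gas produced) = (1/1) × 0.06284 = 0.06284 mol
P = nRT/V = 0.06284 × 0.08206 × 1020 / 5.49 = 0.9581 atm

0.958 atm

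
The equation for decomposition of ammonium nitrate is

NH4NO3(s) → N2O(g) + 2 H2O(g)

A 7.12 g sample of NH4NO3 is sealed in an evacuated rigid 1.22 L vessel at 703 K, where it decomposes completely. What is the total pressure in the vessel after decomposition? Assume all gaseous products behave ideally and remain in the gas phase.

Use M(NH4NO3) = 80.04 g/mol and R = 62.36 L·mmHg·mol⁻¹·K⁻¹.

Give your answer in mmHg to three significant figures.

n(NH4NO3) = 7.12 / 80.04 = 0.08896 mol
n(gas produced) = (3/1) × 0.08896 = 0.2669 mol
P = nRT/V = 0.2669 × 62.36 × 703 / 1.22 = 9591 mmHg

9590 mmHg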